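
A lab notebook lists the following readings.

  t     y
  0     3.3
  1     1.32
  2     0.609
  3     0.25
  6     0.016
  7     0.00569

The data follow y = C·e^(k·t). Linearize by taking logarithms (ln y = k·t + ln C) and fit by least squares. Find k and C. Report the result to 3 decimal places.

k = -0.904, C = 3.467

Taking logs, ln y = k·t + ln C, so regress ln y on t.
XᵀX = [[99.0000, 19.0000]; [19.0000, 6]], rhs = [-65.8674, -9.7149]ᵀ  (here Σt = 19.0000, Σ(t)² = 99.0000, Σln y = -9.7149, Σt·ln y = -65.8674).
Δ = 99.0000·6 − (19.0000)² = 233.0000; k = (-65.8674·6 − 19.0000·-9.7149)/233.0000 = -0.90396, ln C = (99.0000·-9.7149 − 19.0000·-65.8674)/233.0000 = 1.24338, so C = exp(1.24338) = 3.46731.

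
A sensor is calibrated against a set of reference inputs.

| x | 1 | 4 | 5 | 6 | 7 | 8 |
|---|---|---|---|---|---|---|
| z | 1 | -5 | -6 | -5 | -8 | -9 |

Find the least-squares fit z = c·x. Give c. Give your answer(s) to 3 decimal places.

With design matrix M, MᵀM = [[191]] and Mᵀz = [-207]ᵀ.
Hence c = -207 / 191 ≈ -1.08377.

c = -1.084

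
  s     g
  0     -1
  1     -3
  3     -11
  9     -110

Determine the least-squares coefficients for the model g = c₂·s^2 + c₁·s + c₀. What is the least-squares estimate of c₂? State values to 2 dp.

Normal-equation sums: Σs^2·s^2 = 6643, Σs^2·s = 757, Σs^2 = 91, Σs·s = 91, Σs = 13, Σ1 = 4.
Moment sums: Σs^2·g = -9012, Σs·g = -1026, Σg = -125.
MᵀM·[c₂, c₁, c₀]ᵀ = Mᵀg becomes [[6643, 757, 91]; [757, 91, 13]; [91, 13, 4]]·[c₂, c₁, c₀]ᵀ = [-9012, -1026, -125]ᵀ.
Row-reducing yields c₂ = -1979/1356, c₁ = 7429/6780, c₀ = -909/565.

c₂ = -1.46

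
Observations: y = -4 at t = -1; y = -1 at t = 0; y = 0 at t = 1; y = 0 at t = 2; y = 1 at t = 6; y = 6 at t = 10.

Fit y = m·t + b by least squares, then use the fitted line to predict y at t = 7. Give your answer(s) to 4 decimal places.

ŷ = 3.2424

From the data, Σt·t = 142, Σt = 18, Σ1 = 6.
Right-hand side: Σt·y = 70, Σy = 2.
AᵀA·[m, b]ᵀ = Aᵀy becomes [[142, 18]; [18, 6]]·[m, b]ᵀ = [70, 2]ᵀ.
Eliminating b: 6·(row 1) − 18·(row 2) gives 528·m = 6·70 − 18·2 = 384, so m = 8/11.
Then b = (2 − 18·(8/11))/6 = -61/33.
At t = 7: ŷ = (8/11)·(7) + (-61/33)·(1) = 107/33.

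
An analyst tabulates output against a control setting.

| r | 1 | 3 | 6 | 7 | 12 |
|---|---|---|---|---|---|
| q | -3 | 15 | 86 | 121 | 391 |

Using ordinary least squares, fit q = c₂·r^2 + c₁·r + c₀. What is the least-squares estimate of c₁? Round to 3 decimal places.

c₁ = -3.411

With design matrix A, AᵀA = [[24515, 2315, 239]; [2315, 239, 29]; [239, 29, 5]] and Aᵀq = [65461, 6097, 610]ᵀ.
Solving the 3×3 system (Gaussian elimination) gives c₂ = 53737/17822, c₁ = -60797/17822, c₀ = -20861/8911.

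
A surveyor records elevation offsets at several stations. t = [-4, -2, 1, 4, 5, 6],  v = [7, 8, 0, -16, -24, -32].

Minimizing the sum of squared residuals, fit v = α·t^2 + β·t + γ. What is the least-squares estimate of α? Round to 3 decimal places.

With design matrix X, XᵀX = [[2450, 334, 98]; [334, 98, 10]; [98, 10, 6]] and Xᵀv = [-1864, -420, -57]ᵀ.
Inverting the 3×3 Gram matrix, [α, β, γ]ᵀ = [-15313/29964, -87601/29964, 9288/2497]ᵀ.

α = -0.511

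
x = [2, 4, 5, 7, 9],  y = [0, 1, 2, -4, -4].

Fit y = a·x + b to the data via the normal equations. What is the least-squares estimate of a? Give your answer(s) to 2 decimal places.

a = -0.79

The normal equations are: 175·a + 27·b = -50;  27·a + 5·b = -5.
(Σx·x = 175, Σx = 27, Σ1 = 5, Σx·y = -50, Σy = -5.)
Δ = 175·5 − 27² = 146.
a = ((-50)·5 − 27·(-5))/146 = -115/146; b = (175·(-5) − 27·(-50))/146 = 475/146.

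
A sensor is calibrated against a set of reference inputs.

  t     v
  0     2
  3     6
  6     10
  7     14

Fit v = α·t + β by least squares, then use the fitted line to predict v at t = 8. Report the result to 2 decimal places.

From the data, Σt·t = 94, Σt = 16, Σ1 = 4.
Moment sums: Σt·v = 176, Σv = 32.
So XᵀX·[α, β]ᵀ = Xᵀv: [[94, 16]; [16, 4]]·[α, β]ᵀ = [176, 32]ᵀ.
det = 94·4 − 16² = 120.
α = (176·4 − 16·32)/120 = 8/5; β = (94·32 − 16·176)/120 = 8/5.
At t = 8: v̂ = (8/5)·(8) + (8/5)·(1) = 72/5.

v̂ = 14.40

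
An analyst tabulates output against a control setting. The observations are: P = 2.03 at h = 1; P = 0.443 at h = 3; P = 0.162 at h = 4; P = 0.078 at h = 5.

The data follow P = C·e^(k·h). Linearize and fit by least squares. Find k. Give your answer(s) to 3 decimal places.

With ln Pᵢ as the transformed response and hᵢ as the regressor:
AᵀA = [[51.0000, 13.0000]; [13.0000, 4]], rhs = [-21.7704, -4.4774]ᵀ  (here Σh = 13.0000, Σ(h)² = 51.0000, Σln P = -4.4774, Σh·ln P = -21.7704).
Slope k = (n·Σh·ln P − Σh·Σln P)/(n·Σ(h)² − (Σh)²) = (4·-21.7704 − 13.0000·-4.4774)/35.0000 = -0.82503; ln C = (Σln P − k·Σh)/n = 1.56200.

k = -0.825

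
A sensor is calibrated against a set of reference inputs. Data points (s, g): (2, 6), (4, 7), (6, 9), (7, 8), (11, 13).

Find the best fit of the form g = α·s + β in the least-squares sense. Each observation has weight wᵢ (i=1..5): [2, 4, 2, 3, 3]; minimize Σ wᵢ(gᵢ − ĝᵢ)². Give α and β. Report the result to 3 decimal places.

Normal-equation sums: Σwᵢ·s·s = 654, Σwᵢ·s = 86, Σwᵢ·1 = 14.
Right-hand side: Σwᵢ·s·g = 841, Σwᵢ·g = 121.
So AᵀWA·[α, β]ᵀ = AᵀWg: [[654, 86]; [86, 14]]·[α, β]ᵀ = [841, 121]ᵀ.
Δ = 654·14 − 86² = 1760.
α = (841·14 − 86·121)/1760 = 171/220; β = (654·121 − 86·841)/1760 = 851/220.

α = 0.777, β = 3.868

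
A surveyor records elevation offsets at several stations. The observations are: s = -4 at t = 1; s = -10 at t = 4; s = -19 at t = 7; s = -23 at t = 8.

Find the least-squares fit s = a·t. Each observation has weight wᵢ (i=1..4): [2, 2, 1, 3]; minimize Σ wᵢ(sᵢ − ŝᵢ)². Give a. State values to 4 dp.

a = -2.8109

With design matrix X, XᵀWX = [[275]] and XᵀWs = [-773]ᵀ.
Hence a = -773 / 275 ≈ -2.81091.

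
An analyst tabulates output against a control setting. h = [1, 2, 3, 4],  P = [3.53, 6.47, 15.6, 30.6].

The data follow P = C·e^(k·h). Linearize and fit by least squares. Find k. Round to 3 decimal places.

Linearized form: ln P = k·h + ln C. From the 4 transformed points,
Σh = 10.0000, Σ(h)² = 30.0000, Σln P = 9.2967, Σh·ln P = 26.9215.
Equations: 30.0000·k + 10.0000·ln C = 26.9215;  10.0000·k + 4·ln C = 9.2967.
Slope k = (n·Σh·ln P − Σh·Σln P)/(n·Σ(h)² − (Σh)²) = (4·26.9215 − 10.0000·9.2967)/20.0000 = 0.73592; ln C = (Σln P − k·Σh)/n = 0.48439.

k = 0.736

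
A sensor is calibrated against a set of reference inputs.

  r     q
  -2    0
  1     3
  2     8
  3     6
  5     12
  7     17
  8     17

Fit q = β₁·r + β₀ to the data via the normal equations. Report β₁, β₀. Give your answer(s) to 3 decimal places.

β₁ = 1.845, β₀ = 2.674

Sums needed: Σr·r = 156, Σr = 24, Σ1 = 7.
For Aᵀq: Σr·q = 352, Σq = 63.
Eliminating β₀: 7·(row 1) − 24·(row 2) gives 516·β₁ = 7·352 − 24·63 = 952, so β₁ = 238/129.
Then β₀ = (63 − 24·(238/129))/7 = 115/43.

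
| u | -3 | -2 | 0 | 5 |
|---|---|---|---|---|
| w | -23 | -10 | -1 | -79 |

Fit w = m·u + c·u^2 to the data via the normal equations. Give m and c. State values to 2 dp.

m = -1.08, c = -2.94

With design matrix M, MᵀM = [[38, 90]; [90, 722]] and Mᵀw = [-306, -2222]ᵀ.
Eliminating c: 722·(row 1) − 90·(row 2) gives 19336·m = 722·(-306) − 90·(-2222) = -20952, so m = -2619/2417.
Then c = ((-2222) − 90·(-2619/2417))/722 = -7112/2417.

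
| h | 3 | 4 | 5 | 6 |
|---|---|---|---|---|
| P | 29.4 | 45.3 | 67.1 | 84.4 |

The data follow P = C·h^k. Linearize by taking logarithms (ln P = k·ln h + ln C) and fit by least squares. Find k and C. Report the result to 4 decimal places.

k = 1.5478, C = 5.3726

Linearized form: ln P = k·ln h + ln C. From the 4 transformed points,
Over the data: Σln h = 5.8861, Σ(ln h)² = 8.9295, Σln P = 15.8361, Σln h·ln P = 23.7178.
Normal system: [[8.9295, 5.8861]; [5.8861, 4]]·[k, ln C]ᵀ = [23.7178, 15.8361]ᵀ.
Slope k = (n·Σln h·ln P − Σln h·Σln P)/(n·Σ(ln h)² − (Σln h)²) = (4·23.7178 − 5.8861·15.8361)/1.0716 = 1.54785; ln C = (Σln P − k·Σln h)/n = 1.68131, so C = exp(1.68131) = 5.37260.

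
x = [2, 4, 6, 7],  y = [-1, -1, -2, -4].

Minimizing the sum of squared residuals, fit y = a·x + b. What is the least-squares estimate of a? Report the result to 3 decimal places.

a = -0.542

Compute the Gram sums: Σx·x = 105, Σx = 19, Σ1 = 4.
Right-hand side: Σx·y = -46, Σy = -8.
det = 105·4 − 19² = 59.
a = ((-46)·4 − 19·(-8))/59 = -32/59; b = (105·(-8) − 19·(-46))/59 = 34/59.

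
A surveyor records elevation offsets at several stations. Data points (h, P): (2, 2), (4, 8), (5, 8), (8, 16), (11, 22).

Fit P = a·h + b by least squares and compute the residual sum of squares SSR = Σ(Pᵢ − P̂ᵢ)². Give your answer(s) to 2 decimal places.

The normal system XᵀX·[a, b]ᵀ = XᵀP is [[230, 30]; [30, 5]]·[a, b]ᵀ = [446, 56]ᵀ.
det = 230·5 − 30² = 250.
a = (446·5 − 30·56)/250 = 11/5; b = (230·56 − 30·446)/250 = -2.
Residuals: -2/5, 6/5, -1, 2/5, -1/5; SSR = 14/5.

SSR = 2.80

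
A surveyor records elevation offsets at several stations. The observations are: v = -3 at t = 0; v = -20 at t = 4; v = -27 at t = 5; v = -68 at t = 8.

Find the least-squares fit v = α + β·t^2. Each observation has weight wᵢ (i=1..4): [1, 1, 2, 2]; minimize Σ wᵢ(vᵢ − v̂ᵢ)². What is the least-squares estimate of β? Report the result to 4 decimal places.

β = -1.0180

Compute the Gram sums: Σwᵢ·1 = 6, Σwᵢ·t^2 = 194, Σwᵢ·t^2·t^2 = 9698.
For XᵀWv: Σwᵢ·v = -213, Σwᵢ·t^2·v = -10374.
Determinant 6·9698 − 194² = 20552.
α = ((-213)·9698 − 194·(-10374))/20552 = -26559/10276; β = (6·(-10374) − 194·(-213))/20552 = -10461/10276.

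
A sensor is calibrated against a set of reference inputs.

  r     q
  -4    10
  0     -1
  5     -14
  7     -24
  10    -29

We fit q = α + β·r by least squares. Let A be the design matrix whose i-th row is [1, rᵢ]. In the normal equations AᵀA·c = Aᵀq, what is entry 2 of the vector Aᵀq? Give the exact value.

Entry 2 ↔ basis r, so (Aᵀq)_{2} = Σᵢ (r)·qᵢ = (-4)·(10) + (0)·(-1) + (5)·(-14) + (7)·(-24) + (10)·(-29) = -568.

-568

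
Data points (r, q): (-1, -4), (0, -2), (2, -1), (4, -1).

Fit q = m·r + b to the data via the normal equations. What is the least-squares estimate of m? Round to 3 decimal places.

m = 0.542

Entries of MᵀM: Σr·r = 21, Σr = 5, Σ1 = 4.
For Mᵀq: Σr·q = -2, Σq = -8.
Δ = 21·4 − 5² = 59.
m = ((-2)·4 − 5·(-8))/59 = 32/59; b = (21·(-8) − 5·(-2))/59 = -158/59.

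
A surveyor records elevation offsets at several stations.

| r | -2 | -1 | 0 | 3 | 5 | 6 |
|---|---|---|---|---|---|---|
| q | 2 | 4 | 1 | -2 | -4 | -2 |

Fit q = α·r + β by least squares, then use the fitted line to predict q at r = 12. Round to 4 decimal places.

Setting ∂/∂α … = 0 gives: 75·α + 11·β = -46;  11·α + 6·β = -1.
det = 75·6 − 11² = 329.
α = ((-46)·6 − 11·(-1))/329 = -265/329; β = (75·(-1) − 11·(-46))/329 = 431/329.
At r = 12: q̂ = (-265/329)·(12) + (431/329)·(1) = -2749/329.

q̂ = -8.3556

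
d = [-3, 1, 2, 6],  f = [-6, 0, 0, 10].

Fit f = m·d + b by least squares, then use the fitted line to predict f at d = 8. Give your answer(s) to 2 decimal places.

f̂ = 12.41

The normal equations are: 50·m + 6·b = 78;  6·m + 4·b = 4.
(Σd·d = 50, Σd = 6, Σ1 = 4, Σd·f = 78, Σf = 4.)
det = 50·4 − 6² = 164.
m = (78·4 − 6·4)/164 = 72/41; b = (50·4 − 6·78)/164 = -67/41.
At d = 8: f̂ = (72/41)·(8) + (-67/41)·(1) = 509/41.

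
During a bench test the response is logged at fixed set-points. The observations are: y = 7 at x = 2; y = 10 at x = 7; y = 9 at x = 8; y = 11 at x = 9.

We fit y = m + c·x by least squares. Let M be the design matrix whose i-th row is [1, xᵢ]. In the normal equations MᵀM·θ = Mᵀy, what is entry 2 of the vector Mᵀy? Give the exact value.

255

Entry 2 ↔ basis x, so (Mᵀy)_{2} = Σᵢ (x)·yᵢ = (2)·(7) + (7)·(10) + (8)·(9) + (9)·(11) = 255.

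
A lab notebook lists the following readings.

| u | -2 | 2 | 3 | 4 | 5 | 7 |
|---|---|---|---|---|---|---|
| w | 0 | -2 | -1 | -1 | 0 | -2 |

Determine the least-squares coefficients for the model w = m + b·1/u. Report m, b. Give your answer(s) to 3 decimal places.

m = -0.754, b = -1.595

From the data, Σ1 = 6, Σ1/u = 389/420, Σ1/u·1/u = 129481/176400.
And Σw = -6, Σ1/u·w = -157/84.
So AᵀA·[m, b]ᵀ = Aᵀw: [[6, 389/420]; [389/420, 129481/176400]]·[m, b]ᵀ = [-6, -157/84]ᵀ.
Eliminating b: (129481/176400)·(row 1) − (389/420)·(row 2) gives (125113/35280)·m = (129481/176400)·(-6) − (389/420)·(-157/84) = -471521/176400, so m = -471521/625565.
Then b = ((-157/84) − (389/420)·(-471521/625565))/(129481/176400) = -199584/125113.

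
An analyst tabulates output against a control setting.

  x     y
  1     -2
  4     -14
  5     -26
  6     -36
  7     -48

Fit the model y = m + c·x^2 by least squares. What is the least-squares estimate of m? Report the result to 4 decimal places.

With design matrix M, MᵀM = [[5, 127]; [127, 4579]] and Mᵀy = [-126, -4524]ᵀ.
Δ = 5·4579 − 127² = 6766.
m = ((-126)·4579 − 127·(-4524))/6766 = -1203/3383; c = (5·(-4524) − 127·(-126))/6766 = -3309/3383.

m = -0.3556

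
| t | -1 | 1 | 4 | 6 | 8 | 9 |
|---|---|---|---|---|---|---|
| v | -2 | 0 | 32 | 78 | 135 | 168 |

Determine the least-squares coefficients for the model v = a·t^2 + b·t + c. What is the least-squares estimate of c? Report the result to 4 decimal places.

The normal equations are: 12211·a + 1521·b + 199·c = 25566;  1521·a + 199·b + 27·c = 3190;  199·a + 27·b + 6·c = 411.
(Σt^2·t^2 = 12211, Σt^2·t = 1521, Σt^2 = 199, Σt·t = 199, Σt = 27, Σ1 = 6, Σt^2·v = 25566, Σt·v = 3190, Σv = 411.)
Inverting the 3×3 Gram matrix, [a, b, c]ᵀ = [259323/130768, 168877/130768, -201609/65384]ᵀ.

c = -3.0835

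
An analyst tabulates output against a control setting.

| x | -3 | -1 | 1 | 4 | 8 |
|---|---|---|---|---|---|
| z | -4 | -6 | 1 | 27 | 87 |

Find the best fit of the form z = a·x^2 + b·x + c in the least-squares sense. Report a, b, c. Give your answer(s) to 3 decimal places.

From the data, Σx^2·x^2 = 4435, Σx^2·x = 549, Σx^2 = 91, Σx·x = 91, Σx = 9, Σ1 = 5.
Moment sums: Σx^2·z = 5959, Σx·z = 823, Σz = 105.
AᵀA·[a, b, c]ᵀ = Aᵀz becomes [[4435, 549, 91]; [549, 91, 9]; [91, 9, 5]]·[a, b, c]ᵀ = [5959, 823, 105]ᵀ.
Inverting the 3×3 Gram matrix, [a, b, c]ᵀ = [73217/74344, 253087/74344, -113441/37172]ᵀ.

a = 0.985, b = 3.404, c = -3.052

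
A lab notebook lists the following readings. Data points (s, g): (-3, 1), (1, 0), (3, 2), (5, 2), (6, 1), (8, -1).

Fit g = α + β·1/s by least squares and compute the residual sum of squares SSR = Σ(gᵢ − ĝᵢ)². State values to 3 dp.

SSR = 6.599

Entries of MᵀM: Σ1 = 6, Σ1/s = 179/120, Σ1/s·1/s = 2089/1600.
And Σg = 5, Σ1/s·g = 31/40.
Normal equations: [[6, 179/120]; [179/120, 2089/1600]]·[α, β]ᵀ = [5, 31/40]ᵀ.
det = 6·(2089/1600) − (179/120)² = 16153/2880.
α = (5·(2089/1600) − (179/120)·(31/40))/(16153/2880) = 77358/80765; β = (6·(31/40) − (179/120)·5)/(16153/2880) = -8088/16153.
Residuals: -10073/80765, -36918/80765, 97652/80765, 18452/16153, 10147/80765, -153068/80765; SSR = 532966/80765.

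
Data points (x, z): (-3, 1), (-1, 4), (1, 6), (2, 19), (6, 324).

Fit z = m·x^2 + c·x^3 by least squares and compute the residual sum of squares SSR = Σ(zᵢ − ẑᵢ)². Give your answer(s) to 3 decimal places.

Sums needed: Σx^2·x^2 = 1395, Σx^2·x^3 = 7565, Σx^3·x^3 = 47451.
For Aᵀz: Σx^2·z = 11759, Σx^3·z = 70111.
So AᵀA·[m, c]ᵀ = Aᵀz: [[1395, 7565]; [7565, 47451]]·[m, c]ᵀ = [11759, 70111]ᵀ.
Eliminating c: 47451·(row 1) − 7565·(row 2) gives 8964920·m = 47451·11759 − 7565·70111 = 27586594, so m = 13793297/4482460.
Then c = (70111 − 7565·(13793297/4482460))/47451 = 884801/896492.
Residuals: -104539/2241230, 2140137/1120615, 4338729/2241230, -1349622/1120615, 43317/1120615; SSR = 19832711/2241230.

SSR = 8.849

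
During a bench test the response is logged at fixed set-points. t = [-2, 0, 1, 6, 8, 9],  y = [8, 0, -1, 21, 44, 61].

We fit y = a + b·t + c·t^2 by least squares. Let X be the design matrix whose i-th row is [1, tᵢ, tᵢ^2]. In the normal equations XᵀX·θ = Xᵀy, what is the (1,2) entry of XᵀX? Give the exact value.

Row 1 ↔ basis 1, column 2 ↔ basis t, so (XᵀX)_{1,2} = Σᵢ t = (1)·(-2) + (1)·(0) + (1)·(1) + (1)·(6) + (1)·(8) + (1)·(9) = 22.

22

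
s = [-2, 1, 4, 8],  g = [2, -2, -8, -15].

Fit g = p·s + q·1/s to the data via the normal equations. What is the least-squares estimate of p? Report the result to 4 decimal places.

p = -1.8820

XᵀX·[p, q]ᵀ = Xᵀg reads: 85·p + 4·q = -158;  4·p + (85/64)·q = -55/8.
Determinant 85·(85/64) − 4² = 6201/64.
p = ((-158)·(85/64) − 4·(-55/8))/(6201/64) = -3890/2067; q = (85·(-55/8) − 4·(-158))/(6201/64) = 1016/2067.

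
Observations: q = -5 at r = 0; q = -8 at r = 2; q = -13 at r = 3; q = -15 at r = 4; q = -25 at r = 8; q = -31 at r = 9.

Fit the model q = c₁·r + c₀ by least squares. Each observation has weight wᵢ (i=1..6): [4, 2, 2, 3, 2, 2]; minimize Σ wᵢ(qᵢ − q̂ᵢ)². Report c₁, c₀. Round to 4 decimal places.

Normal-equation sums: Σwᵢ·r·r = 364, Σwᵢ·r = 56, Σwᵢ·1 = 15.
Right-hand side: Σwᵢ·r·q = -1248, Σwᵢ·q = -219.
Δ = 364·15 − 56² = 2324.
c₁ = ((-1248)·15 − 56·(-219))/2324 = -1614/581; c₀ = (364·(-219) − 56·(-1248))/2324 = -351/83.

c₁ = -2.7780, c₀ = -4.2289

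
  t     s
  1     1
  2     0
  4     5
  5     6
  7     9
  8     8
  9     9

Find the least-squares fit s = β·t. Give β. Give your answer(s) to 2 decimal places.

The normal equations are: 240·β = 259.
(Σt·t = 240, Σt·s = 259.)
β = 259/240 = 1.07917.

β = 1.08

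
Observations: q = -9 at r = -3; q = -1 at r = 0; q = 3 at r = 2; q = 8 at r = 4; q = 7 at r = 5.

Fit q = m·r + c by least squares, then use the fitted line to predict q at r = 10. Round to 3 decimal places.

Setting ∂/∂m … = 0 gives: 54·m + 8·c = 100;  8·m + 5·c = 8.
Determinant 54·5 − 8² = 206.
m = (100·5 − 8·8)/206 = 218/103; c = (54·8 − 8·100)/206 = -184/103.
At r = 10: q̂ = (218/103)·(10) + (-184/103)·(1) = 1996/103.

q̂ = 19.379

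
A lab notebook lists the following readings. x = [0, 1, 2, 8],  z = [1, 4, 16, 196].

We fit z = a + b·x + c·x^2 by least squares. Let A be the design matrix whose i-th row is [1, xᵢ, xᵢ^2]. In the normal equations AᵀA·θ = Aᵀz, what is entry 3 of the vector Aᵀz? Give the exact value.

Entry 3 ↔ basis x^2, so (Aᵀz)_{3} = Σᵢ (x^2)·zᵢ = (0)·(1) + (1)·(4) + (4)·(16) + (64)·(196) = 12612.

12612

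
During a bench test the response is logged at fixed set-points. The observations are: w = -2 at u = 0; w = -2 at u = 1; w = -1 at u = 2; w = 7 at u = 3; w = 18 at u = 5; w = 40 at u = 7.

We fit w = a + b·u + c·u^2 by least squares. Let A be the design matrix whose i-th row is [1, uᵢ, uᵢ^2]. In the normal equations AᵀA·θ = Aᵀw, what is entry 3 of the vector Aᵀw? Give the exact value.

Entry 3 ↔ basis u^2, so (Aᵀw)_{3} = Σᵢ (u^2)·wᵢ = (0)·(-2) + (1)·(-2) + (4)·(-1) + (9)·(7) + (25)·(18) + (49)·(40) = 2467.

2467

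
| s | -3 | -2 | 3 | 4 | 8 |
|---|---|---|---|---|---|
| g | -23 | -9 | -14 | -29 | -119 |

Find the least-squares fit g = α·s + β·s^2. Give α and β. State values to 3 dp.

From the data, Σs·s = 102, Σs·s^2 = 568, Σs^2·s^2 = 4530.
Moment sums: Σs·g = -1023, Σs^2·g = -8449.
Eliminating β: 4530·(row 1) − 568·(row 2) gives 139436·α = 4530·(-1023) − 568·(-8449) = 164842, so α = 82421/69718.
Then β = ((-8449) − 568·(82421/69718))/4530 = -140367/69718.

α = 1.182, β = -2.013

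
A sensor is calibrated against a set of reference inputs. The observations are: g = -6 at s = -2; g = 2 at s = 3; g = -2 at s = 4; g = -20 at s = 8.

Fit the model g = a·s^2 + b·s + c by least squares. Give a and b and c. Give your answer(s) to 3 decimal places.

Compute the Gram sums: Σs^2·s^2 = 4449, Σs^2·s = 595, Σs^2 = 93, Σs·s = 93, Σs = 13, Σ1 = 4.
Right-hand side: Σs^2·g = -1318, Σs·g = -150, Σg = -26.
So XᵀX·[a, b, c]ᵀ = Xᵀg: [[4449, 595, 93]; [595, 93, 13]; [93, 13, 4]]·[a, b, c]ᵀ = [-1318, -150, -26]ᵀ.
Inverting the 3×3 Gram matrix, [a, b, c]ᵀ = [-3407/6070, 11819/6070, 673/3035]ᵀ.

a = -0.561, b = 1.947, c = 0.222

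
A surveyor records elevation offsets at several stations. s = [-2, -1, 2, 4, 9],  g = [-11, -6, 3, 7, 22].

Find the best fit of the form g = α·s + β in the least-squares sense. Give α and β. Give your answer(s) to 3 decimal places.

α = 2.902, β = -3.964

With design matrix X, XᵀX = [[106, 12]; [12, 5]] and Xᵀg = [260, 15]ᵀ.
Eliminating β: 5·(row 1) − 12·(row 2) gives 386·α = 5·260 − 12·15 = 1120, so α = 560/193.
Then β = (15 − 12·(560/193))/5 = -765/193.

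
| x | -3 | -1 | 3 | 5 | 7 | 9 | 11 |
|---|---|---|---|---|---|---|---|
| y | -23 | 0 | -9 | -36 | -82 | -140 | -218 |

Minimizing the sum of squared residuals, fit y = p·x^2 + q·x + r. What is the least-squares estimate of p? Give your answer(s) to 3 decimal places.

Setting ∂/∂p … = 0 gives: 24391·p + 2527·q + 295·r = -42924;  2527·p + 295·q + 31·r = -4370;  295·p + 31·q + 7·r = -508.
(Σx^2·x^2 = 24391, Σx^2·x = 2527, Σx^2 = 295, Σx·x = 295, Σx = 31, Σ1 = 7, Σx^2·y = -42924, Σx·y = -4370, Σy = -508.)
Solving the 3×3 system (Gaussian elimination) gives p = -9787/4816, q = 2062/903, r = 42737/14448.

p = -2.032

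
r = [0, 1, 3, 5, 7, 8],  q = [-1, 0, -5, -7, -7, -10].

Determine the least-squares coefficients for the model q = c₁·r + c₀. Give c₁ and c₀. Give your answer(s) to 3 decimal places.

c₁ = -1.135, c₀ = -0.462

Normal-equation sums: Σr·r = 148, Σr = 24, Σ1 = 6.
And Σr·q = -179, Σq = -30.
XᵀX·[c₁, c₀]ᵀ = Xᵀq becomes [[148, 24]; [24, 6]]·[c₁, c₀]ᵀ = [-179, -30]ᵀ.
Eliminating c₀: 6·(row 1) − 24·(row 2) gives 312·c₁ = 6·(-179) − 24·(-30) = -354, so c₁ = -59/52.
Then c₀ = ((-30) − 24·(-59/52))/6 = -6/13.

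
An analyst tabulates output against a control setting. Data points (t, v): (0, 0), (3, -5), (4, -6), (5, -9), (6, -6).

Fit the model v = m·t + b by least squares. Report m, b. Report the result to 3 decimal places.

m = -1.245, b = -0.717

Forming AᵀA = [[86, 18]; [18, 5]] and Aᵀv = [-120, -26]ᵀ gives AᵀA·[m, b]ᵀ = Aᵀv.
Determinant 86·5 − 18² = 106.
m = ((-120)·5 − 18·(-26))/106 = -66/53; b = (86·(-26) − 18·(-120))/106 = -38/53.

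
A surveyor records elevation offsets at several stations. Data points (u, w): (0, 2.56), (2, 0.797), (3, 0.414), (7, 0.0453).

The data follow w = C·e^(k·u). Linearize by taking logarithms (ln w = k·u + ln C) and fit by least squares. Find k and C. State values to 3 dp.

Linearized form: ln w = k·u + ln C. From the 4 transformed points,
Σu = 12.0000, Σ(u)² = 62.0000, Σln w = -3.2632, Σu·ln w = -24.7606.
Normal system: [[62.0000, 12.0000]; [12.0000, 4]]·[k, ln C]ᵀ = [-24.7606, -3.2632]ᵀ.
Δ = 62.0000·4 − (12.0000)² = 104.0000; k = (-24.7606·4 − 12.0000·-3.2632)/104.0000 = -0.57580, ln C = (62.0000·-3.2632 − 12.0000·-24.7606)/104.0000 = 0.91161, so C = exp(0.91161) = 2.48831.

k = -0.576, C = 2.488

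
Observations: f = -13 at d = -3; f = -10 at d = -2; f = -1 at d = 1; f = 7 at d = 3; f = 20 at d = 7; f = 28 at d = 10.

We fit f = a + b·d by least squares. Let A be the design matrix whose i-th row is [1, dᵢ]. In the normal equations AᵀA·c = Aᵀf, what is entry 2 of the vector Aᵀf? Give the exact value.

499

Entry 2 ↔ basis d, so (Aᵀf)_{2} = Σᵢ (d)·fᵢ = (-3)·(-13) + (-2)·(-10) + (1)·(-1) + (3)·(7) + (7)·(20) + (10)·(28) = 499.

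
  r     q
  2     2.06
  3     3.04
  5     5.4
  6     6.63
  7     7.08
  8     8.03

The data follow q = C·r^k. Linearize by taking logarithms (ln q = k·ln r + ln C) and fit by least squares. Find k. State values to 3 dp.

k = 1.005

With ln qᵢ as the transformed response and ln rᵢ as the regressor:
Sums: Σln r = 9.2183, Σ(ln r)² = 15.5987, Σln q = 9.4530, Σln r·ln q = 15.9664.
Normal system: [[15.5987, 9.2183]; [9.2183, 6]]·[k, ln C]ᵀ = [15.9664, 9.4530]ᵀ.
Δ = 15.5987·6 − (9.2183)² = 8.6152; k = (15.9664·6 − 9.2183·9.4530)/8.6152 = 1.00493, ln C = (15.5987·9.4530 − 9.2183·15.9664)/8.6152 = 0.03154.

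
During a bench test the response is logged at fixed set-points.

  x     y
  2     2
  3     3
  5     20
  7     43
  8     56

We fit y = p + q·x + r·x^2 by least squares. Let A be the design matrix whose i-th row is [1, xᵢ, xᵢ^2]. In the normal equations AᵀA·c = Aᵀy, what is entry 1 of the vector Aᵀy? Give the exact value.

Entry 1 ↔ basis 1, so (Aᵀy)_{1} = Σᵢ yᵢ = (1)·(2) + (1)·(3) + (1)·(20) + (1)·(43) + (1)·(56) = 124.

124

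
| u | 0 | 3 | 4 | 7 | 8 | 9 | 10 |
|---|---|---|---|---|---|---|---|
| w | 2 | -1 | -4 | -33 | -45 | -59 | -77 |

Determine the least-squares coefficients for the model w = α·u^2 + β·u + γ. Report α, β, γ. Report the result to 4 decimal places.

α = -1.0099, β = 2.2136, γ = 2.0573

MᵀM·[α, β, γ]ᵀ = Mᵀw reads: 23395·α + 2675·β + 319·γ = -17049;  2675·α + 319·β + 41·γ = -1911;  319·α + 41·β + 7·γ = -217.
Inverting the 3×3 Gram matrix, [α, β, γ]ᵀ = [-28240/27963, 61900/27963, 57527/27963]ᵀ.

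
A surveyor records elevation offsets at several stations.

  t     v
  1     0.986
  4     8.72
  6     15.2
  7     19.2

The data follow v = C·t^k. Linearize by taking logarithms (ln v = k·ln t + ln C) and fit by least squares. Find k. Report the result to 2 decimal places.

Taking logs, ln v = k·ln t + ln C, so regress ln v on ln t.
AᵀA = [[8.9188, 5.1240]; [5.1240, 4]], rhs = [13.6281, 7.8277]ᵀ  (here Σln t = 5.1240, Σ(ln t)² = 8.9188, Σln v = 7.8277, Σln t·ln v = 13.6281).
Slope k = (n·Σln t·ln v − Σln t·Σln v)/(n·Σ(ln t)² − (Σln t)²) = (4·13.6281 − 5.1240·7.8277)/9.4201 = 1.52900; ln C = (Σln v − k·Σln t)/n = -0.00170.

k = 1.53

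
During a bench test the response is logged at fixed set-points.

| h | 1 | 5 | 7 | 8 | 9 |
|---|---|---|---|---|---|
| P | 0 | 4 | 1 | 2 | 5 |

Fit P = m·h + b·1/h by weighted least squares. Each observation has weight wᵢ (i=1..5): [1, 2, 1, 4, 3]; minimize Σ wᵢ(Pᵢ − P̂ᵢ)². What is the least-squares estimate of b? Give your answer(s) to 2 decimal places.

b = -0.11

With design matrix X, XᵀWX = [[599, 11]; [11, 635011/529200]] and XᵀWP = [246, 463/105]ᵀ.
Determinant 599·(635011/529200) − 11² = 316338389/529200.
m = (246·(635011/529200) − 11·(463/105))/(316338389/529200) = 130543986/316338389; b = (599·(463/105) − 11·246)/(316338389/529200) = -34236720/316338389.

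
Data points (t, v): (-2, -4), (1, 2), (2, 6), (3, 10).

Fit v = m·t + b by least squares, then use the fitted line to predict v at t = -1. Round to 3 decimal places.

Sums needed: Σt·t = 18, Σt = 4, Σ1 = 4.
For Mᵀv: Σt·v = 52, Σv = 14.
So MᵀM·[m, b]ᵀ = Mᵀv: [[18, 4]; [4, 4]]·[m, b]ᵀ = [52, 14]ᵀ.
Δ = 18·4 − 4² = 56.
m = (52·4 − 4·14)/56 = 19/7; b = (18·14 − 4·52)/56 = 11/14.
At t = -1: v̂ = (19/7)·(-1) + (11/14)·(1) = -27/14.

v̂ = -1.929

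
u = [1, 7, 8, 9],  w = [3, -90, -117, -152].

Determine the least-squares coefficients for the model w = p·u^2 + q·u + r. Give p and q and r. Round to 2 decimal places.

p = -1.97, q = 0.37, r = 4.57

Sums needed: Σu^2·u^2 = 13059, Σu^2·u = 1585, Σu^2 = 195, Σu·u = 195, Σu = 25, Σ1 = 4.
Right-hand side: Σu^2·w = -24207, Σu·w = -2931, Σw = -356.
Solving the 3×3 system (Gaussian elimination) gives p = -2777/1412, q = 2607/7060, r = 1613/353.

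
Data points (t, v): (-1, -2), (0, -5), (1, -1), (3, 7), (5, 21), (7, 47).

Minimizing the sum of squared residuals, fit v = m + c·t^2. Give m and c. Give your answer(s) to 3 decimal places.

m = -3.253, c = 1.018

Forming XᵀX = [[6, 85]; [85, 3109]] and Xᵀv = [67, 2888]ᵀ gives XᵀX·[m, c]ᵀ = Xᵀv.
Eliminating c: 3109·(row 1) − 85·(row 2) gives 11429·m = 3109·67 − 85·2888 = -37177, so m = -37177/11429.
Then c = (2888 − 85·(-37177/11429))/3109 = 11633/11429.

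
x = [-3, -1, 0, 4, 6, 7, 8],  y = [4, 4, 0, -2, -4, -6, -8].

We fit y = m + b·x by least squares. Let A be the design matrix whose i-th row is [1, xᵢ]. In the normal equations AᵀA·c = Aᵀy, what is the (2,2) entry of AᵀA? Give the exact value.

Row 2 ↔ basis x, column 2 ↔ basis x, so (AᵀA)_{2,2} = Σᵢ (x)·(x) = (-3)·(-3) + (-1)·(-1) + (0)·(0) + (4)·(4) + (6)·(6) + (7)·(7) + (8)·(8) = 175.

175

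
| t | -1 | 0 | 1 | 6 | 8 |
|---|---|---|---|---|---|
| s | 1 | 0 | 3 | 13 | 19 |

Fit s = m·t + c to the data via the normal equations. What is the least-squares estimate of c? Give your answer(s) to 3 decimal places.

Forming MᵀM = [[102, 14]; [14, 5]] and Mᵀs = [232, 36]ᵀ gives MᵀM·[m, c]ᵀ = Mᵀs.
Determinant 102·5 − 14² = 314.
m = (232·5 − 14·36)/314 = 328/157; c = (102·36 − 14·232)/314 = 212/157.

c = 1.350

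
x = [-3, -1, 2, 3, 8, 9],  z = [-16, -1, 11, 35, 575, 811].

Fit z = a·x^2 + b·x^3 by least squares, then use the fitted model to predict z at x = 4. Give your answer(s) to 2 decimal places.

The normal equations are: 10836·a + 91848·b = 102705;  91848·a + 795108·b = 887085.
(Σx^2·x^2 = 10836, Σx^2·x^3 = 91848, Σx^3·x^3 = 795108, Σx^2·z = 102705, Σx^3·z = 887085.)
det = 10836·795108 − 91848² = 179735184.
a = (102705·795108 − 91848·887085)/179735184 = 5127335/4992644; b = (10836·887085 − 91848·102705)/179735184 = 115765/116108.
At x = 4: ẑ = (5127335/4992644)·(16) + (115765/116108)·(64) = 100155660/1248161.

ẑ = 80.24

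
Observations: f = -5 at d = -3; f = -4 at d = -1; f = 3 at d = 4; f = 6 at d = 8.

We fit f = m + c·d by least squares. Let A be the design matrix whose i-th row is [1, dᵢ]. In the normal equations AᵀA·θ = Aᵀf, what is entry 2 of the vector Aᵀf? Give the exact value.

79

Entry 2 ↔ basis d, so (Aᵀf)_{2} = Σᵢ (d)·fᵢ = (-3)·(-5) + (-1)·(-4) + (4)·(3) + (8)·(6) = 79.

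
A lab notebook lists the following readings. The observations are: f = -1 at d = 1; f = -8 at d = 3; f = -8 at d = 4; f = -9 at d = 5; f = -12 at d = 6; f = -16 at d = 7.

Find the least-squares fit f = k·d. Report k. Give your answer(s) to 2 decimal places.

k = -2.10

The normal system MᵀM·[k]ᵀ = Mᵀf is [[136]]·[k]ᵀ = [-286]ᵀ.
k = (-286)/136 = -2.10294.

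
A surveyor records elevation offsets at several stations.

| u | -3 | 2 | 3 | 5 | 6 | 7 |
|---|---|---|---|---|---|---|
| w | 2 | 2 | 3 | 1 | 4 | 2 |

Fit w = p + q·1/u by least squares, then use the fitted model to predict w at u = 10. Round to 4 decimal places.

Compute the Gram sums: Σ1 = 6, Σ1/u = 106/105, Σ1/u·1/u = 1373/2450.
Moment sums: Σw = 14, Σ1/u·w = 87/35.
So MᵀM·[p, q]ᵀ = Mᵀw: [[6, 106/105]; [106/105, 1373/2450]]·[p, q]ᵀ = [14, 87/35]ᵀ.
Eliminating q: (1373/2450)·(row 1) − (106/105)·(row 2) gives (5167/2205)·p = (1373/2450)·14 − (106/105)·(87/35) = 6537/1225, so p = 58833/25835.
Then q = ((87/35) − (106/105)·(58833/25835))/(1373/2450) = 1722/5167.
At u = 10: ŵ = (58833/25835)·(1) + (1722/5167)·(1/10) = 59694/25835.

ŵ = 2.3106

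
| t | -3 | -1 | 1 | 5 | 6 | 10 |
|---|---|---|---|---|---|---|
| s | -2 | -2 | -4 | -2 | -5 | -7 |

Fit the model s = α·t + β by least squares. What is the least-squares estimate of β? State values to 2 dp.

Forming MᵀM = [[172, 18]; [18, 6]] and Mᵀs = [-106, -22]ᵀ gives MᵀM·[α, β]ᵀ = Mᵀs.
Eliminating β: 6·(row 1) − 18·(row 2) gives 708·α = 6·(-106) − 18·(-22) = -240, so α = -20/59.
Then β = ((-22) − 18·(-20/59))/6 = -469/177.

β = -2.65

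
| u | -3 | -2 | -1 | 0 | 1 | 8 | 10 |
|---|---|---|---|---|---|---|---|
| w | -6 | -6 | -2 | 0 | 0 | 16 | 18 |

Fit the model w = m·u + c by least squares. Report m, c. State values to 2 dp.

m = 1.96, c = -0.77

Forming MᵀM = [[179, 13]; [13, 7]] and Mᵀw = [340, 20]ᵀ gives MᵀM·[m, c]ᵀ = Mᵀw.
det = 179·7 − 13² = 1084.
m = (340·7 − 13·20)/1084 = 530/271; c = (179·20 − 13·340)/1084 = -210/271.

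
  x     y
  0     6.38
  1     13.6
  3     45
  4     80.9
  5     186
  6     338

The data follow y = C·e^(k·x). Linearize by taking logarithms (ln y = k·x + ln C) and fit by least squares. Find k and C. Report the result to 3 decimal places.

k = 0.655, C = 6.534

Taking logs, ln y = k·x + ln C, so regress ln y on x.
AᵀA = [[87.0000, 19.0000]; [19.0000, 6]], rhs = [92.6699, 23.7119]ᵀ  (here Σx = 19.0000, Σ(x)² = 87.0000, Σln y = 23.7119, Σx·ln y = 92.6699).
Slope k = (n·Σx·ln y − Σx·Σln y)/(n·Σ(x)² − (Σx)²) = (6·92.6699 − 19.0000·23.7119)/161.0000 = 0.65524; ln C = (Σln y − k·Σx)/n = 1.87706, so C = exp(1.87706) = 6.53430.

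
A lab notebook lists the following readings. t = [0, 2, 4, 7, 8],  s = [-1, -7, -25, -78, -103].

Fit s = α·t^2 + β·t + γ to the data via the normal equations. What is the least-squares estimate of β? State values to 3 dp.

β = 0.687

Entries of AᵀA: Σt^2·t^2 = 6769, Σt^2·t = 927, Σt^2 = 133, Σt·t = 133, Σt = 21, Σ1 = 5.
Right-hand side: Σt^2·s = -10842, Σt·s = -1484, Σs = -214.
Normal equations: [[6769, 927, 133]; [927, 133, 21]; [133, 21, 5]]·[α, β, γ]ᵀ = [-10842, -1484, -214]ᵀ.
Solving the 3×3 system (Gaussian elimination) gives α = -18893/11299, β = 7768/11299, γ = -13669/11299.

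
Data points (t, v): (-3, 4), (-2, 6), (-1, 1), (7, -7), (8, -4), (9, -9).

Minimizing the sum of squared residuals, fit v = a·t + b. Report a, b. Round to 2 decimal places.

a = -1.04, b = 1.62

Entries of XᵀX: Σt·t = 208, Σt = 18, Σ1 = 6.
For Xᵀv: Σt·v = -187, Σv = -9.
Normal equations: [[208, 18]; [18, 6]]·[a, b]ᵀ = [-187, -9]ᵀ.
Eliminating b: 6·(row 1) − 18·(row 2) gives 924·a = 6·(-187) − 18·(-9) = -960, so a = -80/77.
Then b = ((-9) − 18·(-80/77))/6 = 249/154.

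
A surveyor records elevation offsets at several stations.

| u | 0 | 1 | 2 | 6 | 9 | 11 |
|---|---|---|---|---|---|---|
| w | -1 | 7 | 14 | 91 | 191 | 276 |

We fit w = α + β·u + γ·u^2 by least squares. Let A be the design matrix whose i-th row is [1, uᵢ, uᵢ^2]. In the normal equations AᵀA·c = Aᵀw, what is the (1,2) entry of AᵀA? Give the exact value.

Row 1 ↔ basis 1, column 2 ↔ basis u, so (AᵀA)_{1,2} = Σᵢ u = (1)·(0) + (1)·(1) + (1)·(2) + (1)·(6) + (1)·(9) + (1)·(11) = 29.

29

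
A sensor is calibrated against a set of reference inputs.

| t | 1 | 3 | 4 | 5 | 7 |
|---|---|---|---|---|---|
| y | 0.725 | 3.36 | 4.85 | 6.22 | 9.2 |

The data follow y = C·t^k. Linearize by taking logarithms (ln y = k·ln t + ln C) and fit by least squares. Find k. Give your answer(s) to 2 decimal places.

k = 1.32

Let Y = ln y. Fitting Y = k·ln t + ln C by least squares:
Over the data: Σln t = 6.0403, Σ(ln t)² = 9.5056, Σln y = 6.5163, Σln t·ln y = 10.7804.
Normal system: [[9.5056, 6.0403]; [6.0403, 5]]·[k, ln C]ᵀ = [10.7804, 6.5163]ᵀ.
Solving (det = 11.0434): k = 1.31680, ln C = -0.28750.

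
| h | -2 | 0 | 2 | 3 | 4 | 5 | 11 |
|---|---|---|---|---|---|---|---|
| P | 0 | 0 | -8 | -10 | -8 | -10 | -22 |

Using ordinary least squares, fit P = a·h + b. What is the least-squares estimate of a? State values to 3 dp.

Forming AᵀA = [[179, 23]; [23, 7]] and AᵀP = [-370, -58]ᵀ gives AᵀA·[a, b]ᵀ = AᵀP.
Eliminating b: 7·(row 1) − 23·(row 2) gives 724·a = 7·(-370) − 23·(-58) = -1256, so a = -314/181.
Then b = ((-58) − 23·(-314/181))/7 = -468/181.

a = -1.735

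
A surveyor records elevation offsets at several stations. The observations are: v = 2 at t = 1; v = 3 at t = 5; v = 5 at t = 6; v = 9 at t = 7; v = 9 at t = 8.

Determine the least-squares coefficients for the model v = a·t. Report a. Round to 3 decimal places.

a = 1.040

Setting ∂/∂a … = 0 gives: 175·a = 182.
Hence a = 182 / 175 ≈ 1.04.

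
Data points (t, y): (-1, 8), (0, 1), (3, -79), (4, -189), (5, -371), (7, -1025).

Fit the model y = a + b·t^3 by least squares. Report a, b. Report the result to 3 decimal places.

a = 2.793, b = -2.996

Compute the Gram sums: Σ1 = 6, Σt^3 = 558, Σt^3·t^3 = 138100.
Moment sums: Σy = -1655, Σt^3·y = -412187.
det = 6·138100 − 558² = 517236.
a = ((-1655)·138100 − 558·(-412187))/517236 = 722423/258618; b = (6·(-412187) − 558·(-1655))/517236 = -129136/43103.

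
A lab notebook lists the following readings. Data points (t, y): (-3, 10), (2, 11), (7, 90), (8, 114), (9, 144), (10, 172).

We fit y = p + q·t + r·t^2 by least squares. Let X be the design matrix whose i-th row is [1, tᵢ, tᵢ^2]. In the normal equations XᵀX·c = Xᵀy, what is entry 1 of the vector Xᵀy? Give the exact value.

541

Entry 1 ↔ basis 1, so (Xᵀy)_{1} = Σᵢ yᵢ = (1)·(10) + (1)·(11) + (1)·(90) + (1)·(114) + (1)·(144) + (1)·(172) = 541.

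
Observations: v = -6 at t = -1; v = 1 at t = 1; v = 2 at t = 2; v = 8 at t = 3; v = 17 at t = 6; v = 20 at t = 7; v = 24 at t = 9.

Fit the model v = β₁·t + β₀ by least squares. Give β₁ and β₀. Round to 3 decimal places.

β₁ = 3.102, β₀ = -2.537

Normal-equation sums: Σt·t = 181, Σt = 27, Σ1 = 7.
For Aᵀv: Σt·v = 493, Σv = 66.
AᵀA·[β₁, β₀]ᵀ = Aᵀv becomes [[181, 27]; [27, 7]]·[β₁, β₀]ᵀ = [493, 66]ᵀ.
Eliminating β₀: 7·(row 1) − 27·(row 2) gives 538·β₁ = 7·493 − 27·66 = 1669, so β₁ = 1669/538.
Then β₀ = (66 − 27·(1669/538))/7 = -1365/538.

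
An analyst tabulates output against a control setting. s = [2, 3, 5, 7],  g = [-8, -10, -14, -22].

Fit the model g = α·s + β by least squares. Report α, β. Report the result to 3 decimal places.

α = -2.746, β = -1.831

XᵀX·[α, β]ᵀ = Xᵀg reads: 87·α + 17·β = -270;  17·α + 4·β = -54.
Eliminating β: 4·(row 1) − 17·(row 2) gives 59·α = 4·(-270) − 17·(-54) = -162, so α = -162/59.
Then β = ((-54) − 17·(-162/59))/4 = -108/59.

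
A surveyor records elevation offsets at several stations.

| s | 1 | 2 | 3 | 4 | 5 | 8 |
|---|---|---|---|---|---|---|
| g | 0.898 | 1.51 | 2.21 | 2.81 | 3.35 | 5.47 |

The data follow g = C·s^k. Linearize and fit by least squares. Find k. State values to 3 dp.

Linearized form: ln g = k·ln s + ln C. From the 6 transformed points,
Σln s = 6.8669, Σ(ln s)² = 10.5236, Σln g = 5.0389, Σln s·ln g = 8.0684.
Equations: 10.5236·k + 6.8669·ln C = 8.0684;  6.8669·k + 6·ln C = 5.0389.
Slope k = (n·Σln s·ln g − Σln s·Σln g)/(n·Σ(ln s)² − (Σln s)²) = (6·8.0684 − 6.8669·5.0389)/15.9867 = 0.86375; ln C = (Σln g − k·Σln s)/n = -0.14873.

k = 0.864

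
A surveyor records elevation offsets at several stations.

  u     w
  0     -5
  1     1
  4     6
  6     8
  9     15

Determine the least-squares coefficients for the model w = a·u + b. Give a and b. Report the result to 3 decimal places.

a = 2.000, b = -3.000

From the data, Σu·u = 134, Σu = 20, Σ1 = 5.
For Xᵀw: Σu·w = 208, Σw = 25.
XᵀX·[a, b]ᵀ = Xᵀw becomes [[134, 20]; [20, 5]]·[a, b]ᵀ = [208, 25]ᵀ.
Eliminating b: 5·(row 1) − 20·(row 2) gives 270·a = 5·208 − 20·25 = 540, so a = 2.
Then b = (25 − 20·2)/5 = -3.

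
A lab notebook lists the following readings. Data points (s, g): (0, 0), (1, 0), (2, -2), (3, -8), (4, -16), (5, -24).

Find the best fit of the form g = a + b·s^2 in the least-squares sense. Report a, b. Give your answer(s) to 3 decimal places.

a = 0.888, b = -1.006

Forming AᵀA = [[6, 55]; [55, 979]] and Aᵀg = [-50, -936]ᵀ gives AᵀA·[a, b]ᵀ = Aᵀg.
Eliminating b: 979·(row 1) − 55·(row 2) gives 2849·a = 979·(-50) − 55·(-936) = 2530, so a = 230/259.
Then b = ((-936) − 55·(230/259))/979 = -2866/2849.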